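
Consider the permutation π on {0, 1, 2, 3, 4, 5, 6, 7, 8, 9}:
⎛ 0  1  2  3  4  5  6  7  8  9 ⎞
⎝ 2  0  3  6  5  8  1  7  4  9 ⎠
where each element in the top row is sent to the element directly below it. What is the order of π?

15

The disjoint-cycle form of π has cycle lengths 5, 3, 1, 1.
The order of π is the least common multiple of its cycle lengths: lcm(5, 3) = 15.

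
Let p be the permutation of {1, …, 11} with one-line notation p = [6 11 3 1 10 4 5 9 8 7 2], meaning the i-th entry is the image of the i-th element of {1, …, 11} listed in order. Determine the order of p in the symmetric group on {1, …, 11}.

Decomposing into disjoint cycles gives cycle lengths 3, 3, 2, 2, 1.
Since disjoint cycles commute, ord(p) = lcm(3, 3, 2, 2) = 6.

6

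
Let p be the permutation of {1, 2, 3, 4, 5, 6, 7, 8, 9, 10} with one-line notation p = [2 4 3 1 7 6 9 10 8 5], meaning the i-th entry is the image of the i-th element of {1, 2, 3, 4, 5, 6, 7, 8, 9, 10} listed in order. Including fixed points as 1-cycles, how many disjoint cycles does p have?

4

The cycle decomposition is (1, 2, 4)(3)(5, 7, 9, 8, 10)(6), which has 4 cycles (counting 1-cycles).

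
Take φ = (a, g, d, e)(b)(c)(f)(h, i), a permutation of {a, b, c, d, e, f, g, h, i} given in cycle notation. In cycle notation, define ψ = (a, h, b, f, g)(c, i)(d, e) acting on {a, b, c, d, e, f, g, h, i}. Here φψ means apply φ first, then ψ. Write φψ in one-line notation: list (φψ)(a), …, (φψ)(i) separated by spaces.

a f i d h g e c b

(φψ)(x) = ψ(φ(x)). Computing each image: ψ(φ(a)) = ψ(g) = a, ψ(φ(b)) = ψ(b) = f, ψ(φ(c)) = ψ(c) = i, ψ(φ(d)) = ψ(e) = d, ψ(φ(e)) = ψ(a) = h, ψ(φ(f)) = ψ(f) = g, ψ(φ(g)) = ψ(d) = e, ψ(φ(h)) = ψ(i) = c, ψ(φ(i)) = ψ(h) = b.
Hence φψ = [a f i d h g e c b].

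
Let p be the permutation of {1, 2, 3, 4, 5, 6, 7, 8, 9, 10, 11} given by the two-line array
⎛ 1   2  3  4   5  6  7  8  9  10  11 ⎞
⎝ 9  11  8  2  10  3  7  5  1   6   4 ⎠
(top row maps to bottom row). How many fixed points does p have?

The fixed points (elements with p(x) = x) are {7}, so there is 1.

1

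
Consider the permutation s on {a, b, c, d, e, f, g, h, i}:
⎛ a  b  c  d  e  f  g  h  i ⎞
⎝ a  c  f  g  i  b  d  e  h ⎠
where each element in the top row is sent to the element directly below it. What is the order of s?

Writing s as disjoint cycles, the cycle lengths are 3, 3, 2, 1.
The order is lcm(3, 3, 2) = 6.

6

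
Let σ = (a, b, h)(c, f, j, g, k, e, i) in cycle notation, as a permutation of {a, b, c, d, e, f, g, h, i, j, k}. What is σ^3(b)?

b lies in the 3-cycle (a, b, h).
Since the cycle has length 3, σ^3 acts on it the same as σ^0 (3 mod 3 = 0).
So σ^3(b) = b.

b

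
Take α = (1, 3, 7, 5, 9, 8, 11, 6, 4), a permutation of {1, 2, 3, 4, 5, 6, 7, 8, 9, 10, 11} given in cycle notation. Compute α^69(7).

7 lies in the 9-cycle (1, 3, 7, 5, 9, 8, 11, 6, 4).
On a 9-cycle, α^9 is the identity, so α^69 = α^6 there (69 ≡ 6 mod 9).
Advancing 6 steps from 7: 7 → 5 → 9 → 8 → 11 → 6 → 4.

4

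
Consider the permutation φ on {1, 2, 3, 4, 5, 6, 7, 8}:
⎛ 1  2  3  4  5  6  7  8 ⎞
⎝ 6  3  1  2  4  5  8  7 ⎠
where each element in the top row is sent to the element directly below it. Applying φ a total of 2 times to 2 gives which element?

Tracing 2 → 3 → … returns to 2 after 6 steps, so 2 lies in a 6-cycle (1, 6, 5, 4, 2, 3).
Advancing 2 steps from 2: 2 → 3 → 1.

1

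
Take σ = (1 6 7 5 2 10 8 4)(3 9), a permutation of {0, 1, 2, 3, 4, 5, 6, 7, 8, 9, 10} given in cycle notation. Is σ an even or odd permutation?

even

The cycle lengths are 8, 2, 1.
A cycle is odd iff its length is even; σ has 2 even-length cycles, so sgn(σ) = (−1)^2 and σ is even.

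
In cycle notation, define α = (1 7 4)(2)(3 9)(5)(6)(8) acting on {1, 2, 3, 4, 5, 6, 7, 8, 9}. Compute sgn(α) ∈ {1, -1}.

The cycle lengths are 3, 2, 1, 1, 1, 1.
A cycle is odd iff its length is even; α has 1 even-length cycle, so sgn(α) = (−1)^1 and α is odd.

-1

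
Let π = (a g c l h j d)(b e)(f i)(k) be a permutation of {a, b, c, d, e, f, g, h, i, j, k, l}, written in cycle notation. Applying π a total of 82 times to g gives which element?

g lies in the 7-cycle (a g c l h j d).
On a 7-cycle, π^7 is the identity, so π^82 = π^5 there (82 ≡ 5 mod 7).
Stepping 5 places around the cycle: g → c → l → h → j → d.

d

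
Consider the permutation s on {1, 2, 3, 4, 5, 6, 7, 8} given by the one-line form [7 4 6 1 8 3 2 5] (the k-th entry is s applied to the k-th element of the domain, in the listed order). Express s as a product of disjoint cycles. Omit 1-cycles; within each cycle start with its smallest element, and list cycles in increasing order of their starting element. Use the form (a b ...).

(1 7 2 4)(3 6)(5 8)

Iterating s from 1 gives 1 → 7 → 2 → 4 → 1; that is the 4-cycle (1 7 2 4).
Continuing from each remaining unvisited element yields (1 7 2 4)(3 6)(5 8).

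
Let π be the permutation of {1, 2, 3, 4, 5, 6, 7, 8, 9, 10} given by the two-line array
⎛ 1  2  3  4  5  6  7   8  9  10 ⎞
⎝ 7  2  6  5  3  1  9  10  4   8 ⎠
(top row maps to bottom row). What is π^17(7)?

5

Tracing 7 → 9 → … returns to 7 after 7 steps, so 7 lies in a 7-cycle (1, 7, 9, 4, 5, 3, 6).
On a 7-cycle, π^7 is the identity, so π^17 = π^3 there (17 ≡ 3 mod 7).
Stepping 3 places around the cycle: 7 → 9 → 4 → 5.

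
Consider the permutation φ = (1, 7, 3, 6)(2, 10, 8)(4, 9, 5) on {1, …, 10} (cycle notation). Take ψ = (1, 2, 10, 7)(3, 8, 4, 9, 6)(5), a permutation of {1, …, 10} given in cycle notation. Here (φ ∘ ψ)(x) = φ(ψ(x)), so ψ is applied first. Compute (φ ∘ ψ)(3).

2

First apply ψ: ψ(3) = 8, then φ(8) = 2. Thus (φ ∘ ψ)(3) = 2.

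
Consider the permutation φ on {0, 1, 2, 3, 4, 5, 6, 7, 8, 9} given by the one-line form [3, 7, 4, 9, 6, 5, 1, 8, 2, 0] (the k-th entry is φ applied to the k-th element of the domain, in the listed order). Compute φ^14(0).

9

Tracing 0 → 3 → … returns to 0 after 3 steps, so 0 lies in a 3-cycle (0, 3, 9).
Powers repeat with period 3 on this cycle, and 14 mod 3 = 2, so φ^14(0) = φ^2(0).
Stepping 2 places around the cycle: 0 → 3 → 9.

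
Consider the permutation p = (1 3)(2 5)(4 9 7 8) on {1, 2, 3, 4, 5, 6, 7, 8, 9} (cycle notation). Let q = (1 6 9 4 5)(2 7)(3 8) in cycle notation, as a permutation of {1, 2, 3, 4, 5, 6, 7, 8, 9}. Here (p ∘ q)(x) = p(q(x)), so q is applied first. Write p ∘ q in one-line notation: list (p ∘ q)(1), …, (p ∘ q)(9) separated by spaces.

6 8 4 2 3 7 5 1 9

(p ∘ q)(x) = p(q(x)). Computing each image: p(q(1)) = p(6) = 6, p(q(2)) = p(7) = 8, p(q(3)) = p(8) = 4, p(q(4)) = p(5) = 2, p(q(5)) = p(1) = 3, p(q(6)) = p(9) = 7, p(q(7)) = p(2) = 5, p(q(8)) = p(3) = 1, p(q(9)) = p(4) = 9.
Hence p ∘ q = [6 8 4 2 3 7 5 1 9].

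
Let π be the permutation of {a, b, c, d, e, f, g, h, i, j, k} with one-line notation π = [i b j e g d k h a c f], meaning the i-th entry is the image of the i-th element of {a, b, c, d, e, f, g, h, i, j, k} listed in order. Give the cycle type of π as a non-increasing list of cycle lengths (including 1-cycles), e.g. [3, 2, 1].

[5, 2, 2, 1, 1]

The disjoint cycles are (a, i)(b)(c, j)(d, e, g, k, f)(h), with lengths 5, 2, 2, 1, 1 in non-increasing order.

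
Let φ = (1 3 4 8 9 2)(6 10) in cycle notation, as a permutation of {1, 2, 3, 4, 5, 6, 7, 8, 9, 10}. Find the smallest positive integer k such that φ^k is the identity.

6

The cycle type of φ is (6, 2, 1, 1).
The order is lcm(6, 2) = 6.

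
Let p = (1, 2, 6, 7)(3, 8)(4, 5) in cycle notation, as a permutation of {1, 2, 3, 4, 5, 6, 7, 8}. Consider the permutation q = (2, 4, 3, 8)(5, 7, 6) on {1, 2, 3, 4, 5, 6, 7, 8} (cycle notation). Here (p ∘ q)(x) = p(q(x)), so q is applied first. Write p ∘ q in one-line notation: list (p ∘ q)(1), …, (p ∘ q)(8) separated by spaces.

2 5 3 8 1 4 7 6

(p ∘ q)(x) = p(q(x)). Computing each image: p(q(1)) = p(1) = 2, p(q(2)) = p(4) = 5, p(q(3)) = p(8) = 3, p(q(4)) = p(3) = 8, p(q(5)) = p(7) = 1, p(q(6)) = p(5) = 4, p(q(7)) = p(6) = 7, p(q(8)) = p(2) = 6.
Hence p ∘ q = [2 5 3 8 1 4 7 6].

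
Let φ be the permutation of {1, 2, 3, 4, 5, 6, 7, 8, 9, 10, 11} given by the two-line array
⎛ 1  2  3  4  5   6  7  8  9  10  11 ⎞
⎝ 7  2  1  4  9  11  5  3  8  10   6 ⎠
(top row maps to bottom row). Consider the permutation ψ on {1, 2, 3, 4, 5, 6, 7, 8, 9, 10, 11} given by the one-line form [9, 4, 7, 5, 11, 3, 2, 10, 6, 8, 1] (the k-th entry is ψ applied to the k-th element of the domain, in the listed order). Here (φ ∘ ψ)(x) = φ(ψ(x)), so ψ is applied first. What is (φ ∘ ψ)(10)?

(φ ∘ ψ)(10) = φ(ψ(10)). ψ(10) = 8, then φ(8) = 3. So (φ ∘ ψ)(10) = 3.

3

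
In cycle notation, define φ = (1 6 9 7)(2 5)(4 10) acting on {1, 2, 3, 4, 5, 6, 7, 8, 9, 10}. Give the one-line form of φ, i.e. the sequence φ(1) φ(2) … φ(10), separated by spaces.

6 5 3 10 2 9 1 8 7 4

Each element maps to the next entry in its cycle (wrapping to the front): 1↦6, 2↦5, 3↦3, 4↦10, 5↦2, 6↦9, 7↦1, 8↦8, 9↦7, 10↦4.
So the one-line form is 6 5 3 10 2 9 1 8 7 4.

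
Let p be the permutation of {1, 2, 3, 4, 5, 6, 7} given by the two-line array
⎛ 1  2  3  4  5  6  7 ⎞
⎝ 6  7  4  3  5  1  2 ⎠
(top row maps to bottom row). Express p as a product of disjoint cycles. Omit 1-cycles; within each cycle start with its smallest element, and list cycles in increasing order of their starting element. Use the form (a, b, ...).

Iterating p from 1 gives 1 → 6 → 1; that is the 2-cycle (1, 6).
Repeating from the next unused element and collecting all non-trivial cycles gives (1, 6)(2, 7)(3, 4).

(1, 6)(2, 7)(3, 4)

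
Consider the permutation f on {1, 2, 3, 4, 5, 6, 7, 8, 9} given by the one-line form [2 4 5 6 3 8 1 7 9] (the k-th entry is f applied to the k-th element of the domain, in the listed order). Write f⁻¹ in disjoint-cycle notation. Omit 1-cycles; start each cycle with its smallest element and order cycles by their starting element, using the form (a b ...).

The cycle decomposition of f is (1 2 4 6 8 7)(3 5).
The inverse reverses every cycle; in canonical form, f⁻¹ = (1 7 8 6 4 2)(3 5).

(1 7 8 6 4 2)(3 5)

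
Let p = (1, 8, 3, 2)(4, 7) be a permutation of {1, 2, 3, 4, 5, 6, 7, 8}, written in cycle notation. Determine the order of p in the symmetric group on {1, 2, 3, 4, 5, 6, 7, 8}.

The cycle type of p is (4, 2, 1, 1).
The order is lcm(4, 2) = 4.

4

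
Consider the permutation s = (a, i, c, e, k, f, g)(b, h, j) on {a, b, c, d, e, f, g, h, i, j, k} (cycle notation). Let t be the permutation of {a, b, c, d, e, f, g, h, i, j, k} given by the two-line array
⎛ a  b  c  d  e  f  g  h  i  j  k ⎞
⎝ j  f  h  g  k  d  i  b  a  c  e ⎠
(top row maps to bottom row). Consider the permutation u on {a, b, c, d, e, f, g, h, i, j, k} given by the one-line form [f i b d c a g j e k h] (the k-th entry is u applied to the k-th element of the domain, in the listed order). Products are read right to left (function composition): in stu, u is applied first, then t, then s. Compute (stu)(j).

k

Chase j: u(j) = k; t(k) = e; s(e) = k. Hence (stu)(j) = k.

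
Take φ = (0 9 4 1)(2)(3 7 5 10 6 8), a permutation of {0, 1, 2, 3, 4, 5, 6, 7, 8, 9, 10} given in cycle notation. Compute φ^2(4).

4 lies in the 4-cycle (0 9 4 1).
Stepping 2 places around the cycle: 4 → 1 → 0.

0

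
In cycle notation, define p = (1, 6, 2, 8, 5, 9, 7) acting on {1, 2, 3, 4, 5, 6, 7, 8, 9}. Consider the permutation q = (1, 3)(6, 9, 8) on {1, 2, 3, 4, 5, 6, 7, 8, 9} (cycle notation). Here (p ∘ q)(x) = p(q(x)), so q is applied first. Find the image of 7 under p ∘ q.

First apply q: q(7) = 7, then p(7) = 1. Thus (p ∘ q)(7) = 1.

1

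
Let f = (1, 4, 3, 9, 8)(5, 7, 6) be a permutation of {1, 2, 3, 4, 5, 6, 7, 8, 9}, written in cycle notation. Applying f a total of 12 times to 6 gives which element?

6

6 lies in the 3-cycle (5, 7, 6).
Powers repeat with period 3 on this cycle, and 12 mod 3 = 0, so f^12(6) = f^0(6).
So f^12(6) = 6.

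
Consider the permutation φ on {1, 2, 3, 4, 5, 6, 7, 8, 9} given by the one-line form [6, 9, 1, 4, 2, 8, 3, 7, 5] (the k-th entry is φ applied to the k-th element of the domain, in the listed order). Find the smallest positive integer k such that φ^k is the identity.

15

Writing φ as disjoint cycles, the cycle lengths are 5, 3, 1.
The order of φ is the least common multiple of its cycle lengths: lcm(5, 3) = 15.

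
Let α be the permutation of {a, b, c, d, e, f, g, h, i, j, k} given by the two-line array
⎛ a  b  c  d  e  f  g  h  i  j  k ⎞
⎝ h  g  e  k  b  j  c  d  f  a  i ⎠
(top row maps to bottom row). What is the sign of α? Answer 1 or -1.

In disjoint-cycle form the cycle lengths are 7, 4.
A cycle of length ℓ contributes ℓ−1 transpositions, so α is a product of 6 + 3 = 9 transpositions — odd.

-1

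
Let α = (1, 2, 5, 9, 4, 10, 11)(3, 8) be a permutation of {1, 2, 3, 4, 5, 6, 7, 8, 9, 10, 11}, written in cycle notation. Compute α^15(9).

9 lies in the 7-cycle (1, 2, 5, 9, 4, 10, 11).
On a 7-cycle, α^7 is the identity, so α^15 = α^1 there (15 ≡ 1 mod 7).
Stepping 1 place around the cycle: 9 → 4.

4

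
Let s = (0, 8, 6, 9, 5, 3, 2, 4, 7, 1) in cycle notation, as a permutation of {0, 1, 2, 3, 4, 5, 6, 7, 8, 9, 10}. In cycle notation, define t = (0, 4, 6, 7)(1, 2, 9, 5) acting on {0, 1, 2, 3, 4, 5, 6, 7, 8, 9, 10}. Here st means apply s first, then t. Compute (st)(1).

4

(st)(1) = t(s(1)). s(1) = 0, then t(0) = 4. So (st)(1) = 4.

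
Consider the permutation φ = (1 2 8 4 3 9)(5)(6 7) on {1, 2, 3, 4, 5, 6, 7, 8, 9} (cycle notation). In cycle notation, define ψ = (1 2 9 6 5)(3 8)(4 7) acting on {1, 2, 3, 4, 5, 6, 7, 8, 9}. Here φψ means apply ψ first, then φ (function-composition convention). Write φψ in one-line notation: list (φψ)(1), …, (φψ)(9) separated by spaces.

For each element, apply ψ then φ: 1 → 2 → 8; 2 → 9 → 1; 3 → 8 → 4; 4 → 7 → 6; 5 → 1 → 2; 6 → 5 → 5; 7 → 4 → 3; 8 → 3 → 9; 9 → 6 → 7.
So φψ in one-line form is 8 1 4 6 2 5 3 9 7.

8 1 4 6 2 5 3 9 7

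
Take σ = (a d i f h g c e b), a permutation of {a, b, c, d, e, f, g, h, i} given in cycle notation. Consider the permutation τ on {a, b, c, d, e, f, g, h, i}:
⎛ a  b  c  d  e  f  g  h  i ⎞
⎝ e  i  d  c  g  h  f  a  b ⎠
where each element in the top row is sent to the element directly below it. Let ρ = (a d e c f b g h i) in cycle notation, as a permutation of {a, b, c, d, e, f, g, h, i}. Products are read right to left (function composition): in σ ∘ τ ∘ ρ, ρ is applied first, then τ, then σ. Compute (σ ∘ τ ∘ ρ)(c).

g

Apply the permutations in order: ρ(c) = f, then τ(f) = h, then σ(h) = g. So (σ ∘ τ ∘ ρ)(c) = g.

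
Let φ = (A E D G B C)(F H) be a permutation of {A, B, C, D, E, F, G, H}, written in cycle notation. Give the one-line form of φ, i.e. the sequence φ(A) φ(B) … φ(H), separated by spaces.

Reading each image from the cycles: A↦E, B↦C, C↦A, D↦G, E↦D, F↦H, G↦B, H↦F.
Listing these in domain order gives E C A G D H B F.

E C A G D H B F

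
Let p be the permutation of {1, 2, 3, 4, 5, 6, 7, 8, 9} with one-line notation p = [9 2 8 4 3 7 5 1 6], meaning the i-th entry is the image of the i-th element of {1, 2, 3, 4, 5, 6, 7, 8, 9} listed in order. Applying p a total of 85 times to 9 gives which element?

6

Tracing 9 → 6 → … returns to 9 after 7 steps, so 9 lies in a 7-cycle (1, 9, 6, 7, 5, 3, 8).
Since the cycle has length 7, p^85 acts on it the same as p^1 (85 mod 7 = 1).
Stepping 1 place around the cycle: 9 → 6.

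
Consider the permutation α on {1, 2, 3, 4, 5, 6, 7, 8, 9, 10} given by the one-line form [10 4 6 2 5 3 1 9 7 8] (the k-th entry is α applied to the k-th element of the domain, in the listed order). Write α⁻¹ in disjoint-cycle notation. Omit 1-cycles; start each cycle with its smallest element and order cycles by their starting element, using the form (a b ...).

The cycle decomposition of α is (1 10 8 9 7)(2 4)(3 6).
The inverse reverses every cycle; in canonical form, α⁻¹ = (1 7 9 8 10)(2 4)(3 6).

(1 7 9 8 10)(2 4)(3 6)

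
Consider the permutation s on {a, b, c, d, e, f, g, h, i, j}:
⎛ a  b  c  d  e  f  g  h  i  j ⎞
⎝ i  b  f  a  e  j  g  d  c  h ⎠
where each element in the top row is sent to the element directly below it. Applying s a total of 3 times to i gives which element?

Tracing i → c → … returns to i after 7 steps, so i lies in a 7-cycle (a, i, c, f, j, h, d).
Stepping 3 places around the cycle: i → c → f → j.

j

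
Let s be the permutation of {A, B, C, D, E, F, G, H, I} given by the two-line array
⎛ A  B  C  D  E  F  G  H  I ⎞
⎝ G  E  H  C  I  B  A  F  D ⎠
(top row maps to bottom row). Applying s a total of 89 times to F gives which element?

C

Tracing F → B → … returns to F after 7 steps, so F lies in a 7-cycle (B E I D C H F).
On a 7-cycle, s^7 is the identity, so s^89 = s^5 there (89 ≡ 5 mod 7).
Advancing 5 steps from F: F → B → E → I → D → C.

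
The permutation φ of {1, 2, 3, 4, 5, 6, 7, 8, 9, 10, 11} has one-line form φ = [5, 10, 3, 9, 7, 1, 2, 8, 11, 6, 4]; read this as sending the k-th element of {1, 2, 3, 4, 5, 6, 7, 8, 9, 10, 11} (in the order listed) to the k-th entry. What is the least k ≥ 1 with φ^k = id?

6

The disjoint-cycle form of φ has cycle lengths 6, 3, 1, 1.
The order is lcm(6, 3) = 6.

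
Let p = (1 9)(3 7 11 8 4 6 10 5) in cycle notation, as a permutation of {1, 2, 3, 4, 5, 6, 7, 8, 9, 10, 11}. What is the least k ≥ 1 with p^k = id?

The disjoint cycles have lengths 8, 2, 1.
Since disjoint cycles commute, ord(p) = lcm(8, 2) = 8.

8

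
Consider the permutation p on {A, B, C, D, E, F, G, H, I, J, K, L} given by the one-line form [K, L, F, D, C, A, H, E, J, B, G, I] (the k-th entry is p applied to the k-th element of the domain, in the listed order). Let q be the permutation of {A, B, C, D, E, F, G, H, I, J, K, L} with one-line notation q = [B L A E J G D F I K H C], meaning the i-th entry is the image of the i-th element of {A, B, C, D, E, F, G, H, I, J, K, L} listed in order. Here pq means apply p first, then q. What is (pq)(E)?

(pq)(E) = q(p(E)). p(E) = C, then q(C) = A. So (pq)(E) = A.

A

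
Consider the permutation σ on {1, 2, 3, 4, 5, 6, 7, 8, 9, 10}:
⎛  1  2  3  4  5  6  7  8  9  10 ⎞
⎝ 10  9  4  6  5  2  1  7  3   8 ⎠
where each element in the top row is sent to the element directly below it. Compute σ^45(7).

Tracing 7 → 1 → … returns to 7 after 4 steps, so 7 lies in a 4-cycle (1 10 8 7).
Powers repeat with period 4 on this cycle, and 45 mod 4 = 1, so σ^45(7) = σ^1(7).
Advancing 1 step from 7: 7 → 1.

1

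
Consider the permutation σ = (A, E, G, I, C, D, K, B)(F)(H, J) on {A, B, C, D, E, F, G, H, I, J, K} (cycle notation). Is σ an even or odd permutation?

even

The cycle lengths are 8, 2, 1.
A cycle of length ℓ contributes ℓ−1 transpositions, so σ is a product of 7 + 1 = 8 transpositions — even.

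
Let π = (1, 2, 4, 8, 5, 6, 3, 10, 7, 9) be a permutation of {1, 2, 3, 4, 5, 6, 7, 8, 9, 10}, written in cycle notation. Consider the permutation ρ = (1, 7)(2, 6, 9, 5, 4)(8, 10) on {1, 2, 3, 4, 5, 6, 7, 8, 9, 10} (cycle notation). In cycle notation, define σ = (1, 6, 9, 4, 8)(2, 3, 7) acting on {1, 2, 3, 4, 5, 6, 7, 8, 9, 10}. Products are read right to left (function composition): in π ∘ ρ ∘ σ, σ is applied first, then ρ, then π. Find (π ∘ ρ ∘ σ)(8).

Apply the permutations in order: σ(8) = 1, then ρ(1) = 7, then π(7) = 9. So (π ∘ ρ ∘ σ)(8) = 9.

9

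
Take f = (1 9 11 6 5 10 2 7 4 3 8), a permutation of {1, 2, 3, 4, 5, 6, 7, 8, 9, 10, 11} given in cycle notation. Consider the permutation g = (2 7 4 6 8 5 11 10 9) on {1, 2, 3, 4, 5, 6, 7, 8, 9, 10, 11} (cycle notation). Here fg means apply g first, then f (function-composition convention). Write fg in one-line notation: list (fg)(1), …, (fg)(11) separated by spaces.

(fg)(x) = f(g(x)). Computing each image: f(g(1)) = f(1) = 9, f(g(2)) = f(7) = 4, f(g(3)) = f(3) = 8, f(g(4)) = f(6) = 5, f(g(5)) = f(11) = 6, f(g(6)) = f(8) = 1, f(g(7)) = f(4) = 3, f(g(8)) = f(5) = 10, f(g(9)) = f(2) = 7, f(g(10)) = f(9) = 11, f(g(11)) = f(10) = 2.
Hence fg = [9 4 8 5 6 1 3 10 7 11 2].

9 4 8 5 6 1 3 10 7 11 2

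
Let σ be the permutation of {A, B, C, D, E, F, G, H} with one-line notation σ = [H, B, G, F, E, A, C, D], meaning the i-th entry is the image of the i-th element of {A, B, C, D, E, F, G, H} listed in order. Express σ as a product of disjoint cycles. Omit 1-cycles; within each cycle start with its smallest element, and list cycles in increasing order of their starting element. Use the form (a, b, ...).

Start at A and follow images: A → H → D → F → A, giving the cycle (A, H, D, F).
Repeating from the next unused element and collecting all non-trivial cycles gives (A, H, D, F)(C, G).

(A, H, D, F)(C, G)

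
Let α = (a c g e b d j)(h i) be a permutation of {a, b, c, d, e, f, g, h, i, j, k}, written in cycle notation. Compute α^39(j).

j lies in the 7-cycle (a c g e b d j).
On a 7-cycle, α^7 is the identity, so α^39 = α^4 there (39 ≡ 4 mod 7).
Stepping 4 places around the cycle: j → a → c → g → e.

e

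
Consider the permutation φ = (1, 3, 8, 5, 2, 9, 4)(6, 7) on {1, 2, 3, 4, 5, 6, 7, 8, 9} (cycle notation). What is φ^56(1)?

1 lies in the 7-cycle (1, 3, 8, 5, 2, 9, 4).
Powers repeat with period 7 on this cycle, and 56 mod 7 = 0, so φ^56(1) = φ^0(1).
So φ^56(1) = 1.

1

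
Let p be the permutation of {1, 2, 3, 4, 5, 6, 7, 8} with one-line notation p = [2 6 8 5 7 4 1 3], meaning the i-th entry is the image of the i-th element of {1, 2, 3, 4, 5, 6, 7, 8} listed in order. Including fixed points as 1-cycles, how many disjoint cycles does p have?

The cycle decomposition is (1, 2, 6, 4, 5, 7)(3, 8), which has 2 cycles (counting 1-cycles).

2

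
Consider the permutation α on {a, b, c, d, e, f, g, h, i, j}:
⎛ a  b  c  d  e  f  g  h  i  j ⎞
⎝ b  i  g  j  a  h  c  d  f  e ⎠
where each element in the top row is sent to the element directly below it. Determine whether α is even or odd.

even

In disjoint-cycle form the cycle lengths are 8, 2.
A cycle is odd iff its length is even; α has 2 even-length cycles, so sgn(α) = (−1)^2 and α is even.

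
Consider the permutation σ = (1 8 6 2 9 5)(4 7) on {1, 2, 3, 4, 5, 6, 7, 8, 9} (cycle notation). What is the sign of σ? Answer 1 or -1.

1

The cycle lengths are 6, 2, 1.
A cycle is odd iff its length is even; σ has 2 even-length cycles, so sgn(σ) = (−1)^2 and σ is even.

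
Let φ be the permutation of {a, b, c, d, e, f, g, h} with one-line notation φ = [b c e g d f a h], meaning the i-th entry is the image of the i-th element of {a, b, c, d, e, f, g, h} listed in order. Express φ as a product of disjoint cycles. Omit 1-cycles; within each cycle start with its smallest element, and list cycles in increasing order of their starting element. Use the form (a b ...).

(a b c e d g)

Start at a and follow images: a → b → c → e → d → g → a, giving the cycle (a b c e d g).
Continuing from each remaining unvisited element yields (a b c e d g).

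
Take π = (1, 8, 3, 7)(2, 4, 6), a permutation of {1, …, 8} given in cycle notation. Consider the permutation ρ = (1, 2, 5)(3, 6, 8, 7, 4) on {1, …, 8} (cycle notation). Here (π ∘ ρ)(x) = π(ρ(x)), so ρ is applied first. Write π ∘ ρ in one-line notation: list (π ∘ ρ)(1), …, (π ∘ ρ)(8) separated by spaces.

(π ∘ ρ)(x) = π(ρ(x)). Computing each image: π(ρ(1)) = π(2) = 4, π(ρ(2)) = π(5) = 5, π(ρ(3)) = π(6) = 2, π(ρ(4)) = π(3) = 7, π(ρ(5)) = π(1) = 8, π(ρ(6)) = π(8) = 3, π(ρ(7)) = π(4) = 6, π(ρ(8)) = π(7) = 1.
Hence π ∘ ρ = [4 5 2 7 8 3 6 1].

4 5 2 7 8 3 6 1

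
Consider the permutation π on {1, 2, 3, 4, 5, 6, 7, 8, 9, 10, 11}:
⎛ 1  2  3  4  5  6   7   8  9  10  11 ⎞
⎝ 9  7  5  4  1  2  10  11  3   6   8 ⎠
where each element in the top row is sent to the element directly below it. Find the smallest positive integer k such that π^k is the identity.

4

The disjoint-cycle form of π has cycle lengths 4, 4, 2, 1.
The order of π is the least common multiple of its cycle lengths: lcm(4, 4, 2) = 4.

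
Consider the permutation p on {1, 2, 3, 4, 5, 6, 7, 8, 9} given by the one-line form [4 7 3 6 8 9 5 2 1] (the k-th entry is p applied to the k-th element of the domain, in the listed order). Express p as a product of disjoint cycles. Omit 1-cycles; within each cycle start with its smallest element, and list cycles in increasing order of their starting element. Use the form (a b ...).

(1 4 6 9)(2 7 5 8)

From 1: 1 → 4 → 6 → 9 → 1, closing the cycle (1 4 6 9).
Repeating from the next unused element and collecting all non-trivial cycles gives (1 4 6 9)(2 7 5 8).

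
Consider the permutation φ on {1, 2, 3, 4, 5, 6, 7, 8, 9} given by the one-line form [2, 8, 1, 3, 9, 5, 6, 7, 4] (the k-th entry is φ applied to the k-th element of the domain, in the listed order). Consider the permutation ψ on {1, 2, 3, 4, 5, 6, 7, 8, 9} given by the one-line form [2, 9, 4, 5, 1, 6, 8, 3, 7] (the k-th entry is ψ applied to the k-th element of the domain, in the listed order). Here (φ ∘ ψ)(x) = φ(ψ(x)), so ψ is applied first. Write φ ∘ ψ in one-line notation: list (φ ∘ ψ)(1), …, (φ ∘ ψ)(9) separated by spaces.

Chase each element through ψ then φ: 1 → 2 → 8; 2 → 9 → 4; 3 → 4 → 3; 4 → 5 → 9; 5 → 1 → 2; 6 → 6 → 5; 7 → 8 → 7; 8 → 3 → 1; 9 → 7 → 6.
Collecting the images, φ ∘ ψ = [8 4 3 9 2 5 7 1 6].

8 4 3 9 2 5 7 1 6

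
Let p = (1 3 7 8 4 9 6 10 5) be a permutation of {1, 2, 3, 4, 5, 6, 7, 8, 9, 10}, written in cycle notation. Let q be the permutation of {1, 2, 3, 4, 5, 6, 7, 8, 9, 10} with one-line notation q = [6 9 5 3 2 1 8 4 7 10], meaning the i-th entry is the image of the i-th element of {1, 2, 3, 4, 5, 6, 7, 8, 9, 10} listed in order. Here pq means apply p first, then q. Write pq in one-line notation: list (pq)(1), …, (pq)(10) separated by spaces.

5 9 8 7 6 10 4 3 1 2

(pq)(x) = q(p(x)). Computing each image: q(p(1)) = q(3) = 5, q(p(2)) = q(2) = 9, q(p(3)) = q(7) = 8, q(p(4)) = q(9) = 7, q(p(5)) = q(1) = 6, q(p(6)) = q(10) = 10, q(p(7)) = q(8) = 4, q(p(8)) = q(4) = 3, q(p(9)) = q(6) = 1, q(p(10)) = q(5) = 2.
Hence pq = [5 9 8 7 6 10 4 3 1 2].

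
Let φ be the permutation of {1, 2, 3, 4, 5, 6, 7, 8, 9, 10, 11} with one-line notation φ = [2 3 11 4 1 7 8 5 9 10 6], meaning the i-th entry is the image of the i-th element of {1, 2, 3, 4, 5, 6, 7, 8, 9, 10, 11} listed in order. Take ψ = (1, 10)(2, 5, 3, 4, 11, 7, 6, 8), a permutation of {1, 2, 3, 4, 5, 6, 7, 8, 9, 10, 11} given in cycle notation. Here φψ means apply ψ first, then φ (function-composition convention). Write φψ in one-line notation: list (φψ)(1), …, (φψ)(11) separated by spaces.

10 1 4 6 11 5 7 3 9 2 8

(φψ)(x) = φ(ψ(x)). Computing each image: φ(ψ(1)) = φ(10) = 10, φ(ψ(2)) = φ(5) = 1, φ(ψ(3)) = φ(4) = 4, φ(ψ(4)) = φ(11) = 6, φ(ψ(5)) = φ(3) = 11, φ(ψ(6)) = φ(8) = 5, φ(ψ(7)) = φ(6) = 7, φ(ψ(8)) = φ(2) = 3, φ(ψ(9)) = φ(9) = 9, φ(ψ(10)) = φ(1) = 2, φ(ψ(11)) = φ(7) = 8.
Hence φψ = [10 1 4 6 11 5 7 3 9 2 8].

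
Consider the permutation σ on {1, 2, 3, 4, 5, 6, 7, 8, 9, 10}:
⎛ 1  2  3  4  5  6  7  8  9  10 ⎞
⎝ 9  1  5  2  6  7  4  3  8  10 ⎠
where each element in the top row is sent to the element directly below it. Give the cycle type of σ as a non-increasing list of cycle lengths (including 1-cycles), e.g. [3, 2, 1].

The disjoint cycles are (1 9 8 3 5 6 7 4 2)(10), with lengths 9, 1 in non-increasing order.

[9, 1]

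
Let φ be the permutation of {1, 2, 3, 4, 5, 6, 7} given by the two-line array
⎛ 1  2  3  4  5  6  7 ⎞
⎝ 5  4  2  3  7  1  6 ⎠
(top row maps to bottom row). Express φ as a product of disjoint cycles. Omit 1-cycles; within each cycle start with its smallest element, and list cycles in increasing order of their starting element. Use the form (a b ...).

(1 5 7 6)(2 4 3)

Start at 1 and follow images: 1 → 5 → 7 → 6 → 1, giving the cycle (1 5 7 6).
Continuing from each remaining unvisited element yields (1 5 7 6)(2 4 3).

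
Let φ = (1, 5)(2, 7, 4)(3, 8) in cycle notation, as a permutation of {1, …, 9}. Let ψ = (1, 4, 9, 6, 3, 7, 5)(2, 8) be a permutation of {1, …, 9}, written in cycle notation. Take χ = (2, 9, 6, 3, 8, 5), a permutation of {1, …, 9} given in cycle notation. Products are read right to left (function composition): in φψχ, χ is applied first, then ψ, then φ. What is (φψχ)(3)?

7

Chase 3: χ(3) = 8; ψ(8) = 2; φ(2) = 7. Hence (φψχ)(3) = 7.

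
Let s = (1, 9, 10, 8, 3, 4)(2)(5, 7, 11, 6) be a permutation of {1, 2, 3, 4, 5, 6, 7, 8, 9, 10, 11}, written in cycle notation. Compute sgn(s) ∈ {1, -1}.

1

The cycle lengths are 6, 4, 1.
A cycle of length ℓ contributes ℓ−1 transpositions, so s is a product of 5 + 3 = 8 transpositions — even.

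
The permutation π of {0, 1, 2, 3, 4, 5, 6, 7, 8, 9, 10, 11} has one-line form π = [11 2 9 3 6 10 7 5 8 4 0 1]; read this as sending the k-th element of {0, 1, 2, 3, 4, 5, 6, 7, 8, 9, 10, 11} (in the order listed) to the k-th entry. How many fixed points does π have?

2

The fixed points (elements with π(x) = x) are {3, 8}, so there are 2.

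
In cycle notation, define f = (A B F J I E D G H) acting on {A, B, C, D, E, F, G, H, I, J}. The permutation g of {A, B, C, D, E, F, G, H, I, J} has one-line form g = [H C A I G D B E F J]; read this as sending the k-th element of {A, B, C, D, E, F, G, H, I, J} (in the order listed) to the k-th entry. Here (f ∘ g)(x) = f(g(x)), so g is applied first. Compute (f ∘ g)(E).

H

g(E) = G, then f(G) = H; composing gives (f ∘ g)(E) = H.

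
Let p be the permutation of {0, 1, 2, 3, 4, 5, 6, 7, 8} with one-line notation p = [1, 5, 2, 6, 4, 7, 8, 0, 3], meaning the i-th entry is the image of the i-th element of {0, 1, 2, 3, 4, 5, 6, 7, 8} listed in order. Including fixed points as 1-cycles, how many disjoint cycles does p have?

4

The cycle decomposition is (0, 1, 5, 7)(2)(3, 6, 8)(4), which has 4 cycles (counting 1-cycles).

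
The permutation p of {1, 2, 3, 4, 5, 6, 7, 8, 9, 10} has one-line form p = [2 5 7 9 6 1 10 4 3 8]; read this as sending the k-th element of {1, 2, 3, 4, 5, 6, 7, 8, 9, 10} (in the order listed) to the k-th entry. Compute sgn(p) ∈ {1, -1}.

In disjoint-cycle form the cycle lengths are 6, 4.
A cycle is odd iff its length is even; p has 2 even-length cycles, so sgn(p) = (−1)^2 and p is even.

1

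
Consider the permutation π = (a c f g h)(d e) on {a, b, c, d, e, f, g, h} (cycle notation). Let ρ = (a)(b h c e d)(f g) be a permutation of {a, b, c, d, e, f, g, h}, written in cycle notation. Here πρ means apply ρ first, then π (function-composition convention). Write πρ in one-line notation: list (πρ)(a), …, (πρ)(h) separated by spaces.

For each element, apply ρ then π: a → a → c; b → h → a; c → e → d; d → b → b; e → d → e; f → g → h; g → f → g; h → c → f.
Collecting the images, πρ = [c a d b e h g f].

c a d b e h g f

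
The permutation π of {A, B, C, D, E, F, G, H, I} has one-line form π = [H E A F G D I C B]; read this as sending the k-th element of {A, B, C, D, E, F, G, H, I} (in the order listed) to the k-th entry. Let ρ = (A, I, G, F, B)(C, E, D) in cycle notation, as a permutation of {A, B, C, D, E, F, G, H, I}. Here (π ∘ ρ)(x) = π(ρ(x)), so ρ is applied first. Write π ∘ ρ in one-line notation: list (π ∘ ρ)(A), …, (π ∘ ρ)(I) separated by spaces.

B H G A F E D C I

(π ∘ ρ)(x) = π(ρ(x)). Computing each image: π(ρ(A)) = π(I) = B, π(ρ(B)) = π(A) = H, π(ρ(C)) = π(E) = G, π(ρ(D)) = π(C) = A, π(ρ(E)) = π(D) = F, π(ρ(F)) = π(B) = E, π(ρ(G)) = π(F) = D, π(ρ(H)) = π(H) = C, π(ρ(I)) = π(G) = I.
Hence π ∘ ρ = [B H G A F E D C I].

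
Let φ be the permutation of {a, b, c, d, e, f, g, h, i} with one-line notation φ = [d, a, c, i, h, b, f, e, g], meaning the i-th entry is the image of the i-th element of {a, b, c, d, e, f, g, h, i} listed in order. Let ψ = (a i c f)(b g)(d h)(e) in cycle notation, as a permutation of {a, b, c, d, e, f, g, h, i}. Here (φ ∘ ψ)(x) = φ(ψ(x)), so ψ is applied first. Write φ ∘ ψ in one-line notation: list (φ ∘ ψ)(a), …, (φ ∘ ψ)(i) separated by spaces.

(φ ∘ ψ)(x) = φ(ψ(x)). Computing each image: φ(ψ(a)) = φ(i) = g, φ(ψ(b)) = φ(g) = f, φ(ψ(c)) = φ(f) = b, φ(ψ(d)) = φ(h) = e, φ(ψ(e)) = φ(e) = h, φ(ψ(f)) = φ(a) = d, φ(ψ(g)) = φ(b) = a, φ(ψ(h)) = φ(d) = i, φ(ψ(i)) = φ(c) = c.
Hence φ ∘ ψ = [g f b e h d a i c].

g f b e h d a i c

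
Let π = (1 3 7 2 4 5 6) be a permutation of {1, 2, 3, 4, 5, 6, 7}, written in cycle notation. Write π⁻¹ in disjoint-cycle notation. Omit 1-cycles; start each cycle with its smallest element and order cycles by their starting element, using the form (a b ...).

(1 6 5 4 2 7 3)

If π sends a → b within a cycle, π⁻¹ sends b → a; equivalently, reverse each cycle.
After reversing and putting each cycle's least element first, π⁻¹ = (1 6 5 4 2 7 3).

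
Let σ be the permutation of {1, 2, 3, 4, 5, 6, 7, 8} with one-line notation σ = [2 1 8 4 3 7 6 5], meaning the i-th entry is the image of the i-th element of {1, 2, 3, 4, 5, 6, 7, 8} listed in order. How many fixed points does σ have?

1

The fixed points (elements with σ(x) = x) are {4}, so there is 1.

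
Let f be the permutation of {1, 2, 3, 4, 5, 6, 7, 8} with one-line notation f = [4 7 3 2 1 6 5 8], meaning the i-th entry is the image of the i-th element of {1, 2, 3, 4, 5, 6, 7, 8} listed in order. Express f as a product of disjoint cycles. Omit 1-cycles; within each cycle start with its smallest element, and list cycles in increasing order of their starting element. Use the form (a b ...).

Start at 1 and follow images: 1 → 4 → 2 → 7 → 5 → 1, giving the cycle (1 4 2 7 5).
Continuing from each remaining unvisited element yields (1 4 2 7 5).

(1 4 2 7 5)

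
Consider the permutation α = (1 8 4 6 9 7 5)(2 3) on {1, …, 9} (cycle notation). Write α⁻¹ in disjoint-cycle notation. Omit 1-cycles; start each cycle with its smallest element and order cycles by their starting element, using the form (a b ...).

Inverting a permutation written in cycle notation just reverses the order within every cycle.
Reversing each cycle of α and rotating so the smallest element leads gives (1 5 7 9 6 4 8)(2 3).

(1 5 7 9 6 4 8)(2 3)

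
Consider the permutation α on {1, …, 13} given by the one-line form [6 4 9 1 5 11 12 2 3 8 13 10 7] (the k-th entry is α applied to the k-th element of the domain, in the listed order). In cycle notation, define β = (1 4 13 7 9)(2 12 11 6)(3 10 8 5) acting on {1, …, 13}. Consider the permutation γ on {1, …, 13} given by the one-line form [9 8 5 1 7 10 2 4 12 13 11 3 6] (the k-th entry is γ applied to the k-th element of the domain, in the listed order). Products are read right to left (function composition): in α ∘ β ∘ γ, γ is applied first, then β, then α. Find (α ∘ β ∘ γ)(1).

Chase 1: γ(1) = 9; β(9) = 1; α(1) = 6. Hence (α ∘ β ∘ γ)(1) = 6.

6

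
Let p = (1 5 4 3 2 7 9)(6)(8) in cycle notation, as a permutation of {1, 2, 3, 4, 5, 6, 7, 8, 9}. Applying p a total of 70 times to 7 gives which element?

7

7 lies in the 7-cycle (1 5 4 3 2 7 9).
On a 7-cycle, p^7 is the identity, so p^70 = p^0 there (70 ≡ 0 mod 7).
So p^70(7) = 7.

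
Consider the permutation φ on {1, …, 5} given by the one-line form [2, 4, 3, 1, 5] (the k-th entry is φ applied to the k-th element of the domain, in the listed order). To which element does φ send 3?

3

3 is element number 3 of the domain, and entry number 3 of the one-line form is 3, so φ(3) = 3.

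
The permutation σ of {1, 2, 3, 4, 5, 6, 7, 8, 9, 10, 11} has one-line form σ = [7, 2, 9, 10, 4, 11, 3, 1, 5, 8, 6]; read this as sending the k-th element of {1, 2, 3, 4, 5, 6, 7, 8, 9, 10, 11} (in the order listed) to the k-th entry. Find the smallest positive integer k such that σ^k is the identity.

8

The disjoint-cycle form of σ has cycle lengths 8, 2, 1.
Since disjoint cycles commute, ord(σ) = lcm(8, 2) = 8.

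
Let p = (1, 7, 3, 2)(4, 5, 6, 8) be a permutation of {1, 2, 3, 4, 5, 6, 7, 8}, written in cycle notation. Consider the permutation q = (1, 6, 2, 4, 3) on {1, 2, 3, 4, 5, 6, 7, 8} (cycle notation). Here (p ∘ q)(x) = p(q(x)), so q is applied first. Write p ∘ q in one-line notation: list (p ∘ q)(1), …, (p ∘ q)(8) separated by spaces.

8 5 7 2 6 1 3 4

(p ∘ q)(x) = p(q(x)). Computing each image: p(q(1)) = p(6) = 8, p(q(2)) = p(4) = 5, p(q(3)) = p(1) = 7, p(q(4)) = p(3) = 2, p(q(5)) = p(5) = 6, p(q(6)) = p(2) = 1, p(q(7)) = p(7) = 3, p(q(8)) = p(8) = 4.
Hence p ∘ q = [8 5 7 2 6 1 3 4].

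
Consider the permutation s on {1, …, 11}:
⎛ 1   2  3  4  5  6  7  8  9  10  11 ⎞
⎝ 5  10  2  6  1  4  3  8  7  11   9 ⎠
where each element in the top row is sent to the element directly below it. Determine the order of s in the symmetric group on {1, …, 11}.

Decomposing into disjoint cycles gives cycle lengths 6, 2, 2, 1.
The order is lcm(6, 2, 2) = 6.

6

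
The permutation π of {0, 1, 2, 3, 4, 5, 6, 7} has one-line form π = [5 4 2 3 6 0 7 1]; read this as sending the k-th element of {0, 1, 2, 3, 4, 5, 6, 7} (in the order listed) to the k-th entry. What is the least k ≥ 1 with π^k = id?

4

The disjoint-cycle form of π has cycle lengths 4, 2, 1, 1.
Since disjoint cycles commute, ord(π) = lcm(4, 2) = 4.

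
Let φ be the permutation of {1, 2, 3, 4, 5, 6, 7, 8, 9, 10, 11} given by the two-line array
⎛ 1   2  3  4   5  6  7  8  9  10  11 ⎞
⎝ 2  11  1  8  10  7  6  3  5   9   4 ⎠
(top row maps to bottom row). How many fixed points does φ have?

No element satisfies φ(x) = x, so there are 0 fixed points.

0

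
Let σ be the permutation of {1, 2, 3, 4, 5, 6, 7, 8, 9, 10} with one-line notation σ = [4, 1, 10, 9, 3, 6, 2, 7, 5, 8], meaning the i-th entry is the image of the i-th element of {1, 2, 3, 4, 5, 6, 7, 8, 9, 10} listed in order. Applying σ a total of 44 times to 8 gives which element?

Tracing 8 → 7 → … returns to 8 after 9 steps, so 8 lies in a 9-cycle (1, 4, 9, 5, 3, 10, 8, 7, 2).
Powers repeat with period 9 on this cycle, and 44 mod 9 = 8, so σ^44(8) = σ^8(8).
Stepping 8 places around the cycle: 8 → 7 → 2 → 1 → 4 → 9 → 5 → 3 → 10.

10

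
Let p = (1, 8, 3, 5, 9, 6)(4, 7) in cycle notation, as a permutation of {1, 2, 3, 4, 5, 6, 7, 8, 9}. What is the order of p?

The disjoint cycles have lengths 6, 2, 1.
The order of p is the least common multiple of its cycle lengths: lcm(6, 2) = 6.

6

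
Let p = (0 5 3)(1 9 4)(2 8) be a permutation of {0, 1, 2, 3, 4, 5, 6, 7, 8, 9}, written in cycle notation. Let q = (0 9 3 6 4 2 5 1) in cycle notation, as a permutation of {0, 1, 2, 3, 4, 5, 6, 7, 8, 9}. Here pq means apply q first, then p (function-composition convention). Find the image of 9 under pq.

q(9) = 3, then p(3) = 0; composing gives (pq)(9) = 0.

0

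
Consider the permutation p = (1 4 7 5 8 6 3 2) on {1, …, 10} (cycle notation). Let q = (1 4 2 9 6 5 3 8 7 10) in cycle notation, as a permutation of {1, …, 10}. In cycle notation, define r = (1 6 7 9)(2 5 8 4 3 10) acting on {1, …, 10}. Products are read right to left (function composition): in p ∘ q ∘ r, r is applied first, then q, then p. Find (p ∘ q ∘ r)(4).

(p ∘ q ∘ r)(4) = p(q(r(4))). r(4) = 3, then q(3) = 8, then p(8) = 6, so the result is 6.

6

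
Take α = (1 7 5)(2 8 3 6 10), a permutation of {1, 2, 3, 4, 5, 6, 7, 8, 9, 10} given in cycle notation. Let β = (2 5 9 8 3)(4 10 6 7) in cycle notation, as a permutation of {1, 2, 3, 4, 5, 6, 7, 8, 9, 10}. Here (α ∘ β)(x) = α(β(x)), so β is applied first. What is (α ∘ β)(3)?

8

First apply β: β(3) = 2, then α(2) = 8. Thus (α ∘ β)(3) = 8.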